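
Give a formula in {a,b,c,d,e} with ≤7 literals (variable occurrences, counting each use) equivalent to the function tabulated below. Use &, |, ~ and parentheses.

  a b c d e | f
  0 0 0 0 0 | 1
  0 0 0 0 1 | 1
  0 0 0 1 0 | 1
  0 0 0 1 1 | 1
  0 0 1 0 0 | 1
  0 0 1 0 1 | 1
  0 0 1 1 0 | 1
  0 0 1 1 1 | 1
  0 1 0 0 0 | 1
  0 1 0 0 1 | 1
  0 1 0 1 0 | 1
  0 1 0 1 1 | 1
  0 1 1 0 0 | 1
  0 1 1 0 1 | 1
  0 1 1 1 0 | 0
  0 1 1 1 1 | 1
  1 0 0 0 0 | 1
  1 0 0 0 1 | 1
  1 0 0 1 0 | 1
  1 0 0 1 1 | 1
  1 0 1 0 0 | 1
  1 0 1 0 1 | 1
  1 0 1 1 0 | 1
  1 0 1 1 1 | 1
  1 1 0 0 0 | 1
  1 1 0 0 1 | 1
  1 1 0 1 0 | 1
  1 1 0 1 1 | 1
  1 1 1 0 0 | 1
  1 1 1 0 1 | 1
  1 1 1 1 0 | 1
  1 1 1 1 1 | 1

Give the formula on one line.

(e | (((~c | a) | (~b & d)) | (~d | a)))

  ~c = 11110000111100001111000011110000
  (~c | a) = 11110000111100001111111111111111
  ~b = 11111111000000001111111100000000
  (~b & d) = 00110011000000000011001100000000
  ((~c | a) | (~b & d)) = 11110011111100001111111111111111
  ~d = 11001100110011001100110011001100
  (~d | a) = 11001100110011001111111111111111
  (((~c | a) | (~b & d)) | (~d | a)) = 11111111111111001111111111111111
  (e | (((~c | a) | (~b & d)) | (~d | a))) = 11111111111111011111111111111111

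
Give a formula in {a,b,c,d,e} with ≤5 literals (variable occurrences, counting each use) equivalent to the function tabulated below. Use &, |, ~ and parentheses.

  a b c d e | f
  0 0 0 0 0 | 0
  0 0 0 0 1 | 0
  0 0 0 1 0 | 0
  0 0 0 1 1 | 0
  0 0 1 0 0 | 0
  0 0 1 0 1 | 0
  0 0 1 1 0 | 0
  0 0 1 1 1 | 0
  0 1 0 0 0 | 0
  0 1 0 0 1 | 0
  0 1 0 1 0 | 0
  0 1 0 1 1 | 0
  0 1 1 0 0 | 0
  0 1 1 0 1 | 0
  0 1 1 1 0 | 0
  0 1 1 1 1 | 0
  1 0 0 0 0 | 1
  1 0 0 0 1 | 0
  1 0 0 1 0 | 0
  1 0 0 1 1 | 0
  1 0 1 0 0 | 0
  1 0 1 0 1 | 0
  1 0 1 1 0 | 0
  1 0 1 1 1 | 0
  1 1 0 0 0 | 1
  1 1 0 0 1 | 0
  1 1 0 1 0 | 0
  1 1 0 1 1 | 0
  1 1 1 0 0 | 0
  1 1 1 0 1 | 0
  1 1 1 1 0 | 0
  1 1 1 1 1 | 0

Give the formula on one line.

  ~c = 11110000111100001111000011110000
  ~d = 11001100110011001100110011001100
  ~a = 11111111111111110000000000000000
  (~d | ~a) = 11111111111111111100110011001100
  (a & (~d | ~a)) = 00000000000000001100110011001100
  ~e = 10101010101010101010101010101010
  ((a & (~d | ~a)) & ~e) = 00000000000000001000100010001000
  (~c & ((a & (~d | ~a)) & ~e)) = 00000000000000001000000010000000

(~c & ((a & (~d | ~a)) & ~e))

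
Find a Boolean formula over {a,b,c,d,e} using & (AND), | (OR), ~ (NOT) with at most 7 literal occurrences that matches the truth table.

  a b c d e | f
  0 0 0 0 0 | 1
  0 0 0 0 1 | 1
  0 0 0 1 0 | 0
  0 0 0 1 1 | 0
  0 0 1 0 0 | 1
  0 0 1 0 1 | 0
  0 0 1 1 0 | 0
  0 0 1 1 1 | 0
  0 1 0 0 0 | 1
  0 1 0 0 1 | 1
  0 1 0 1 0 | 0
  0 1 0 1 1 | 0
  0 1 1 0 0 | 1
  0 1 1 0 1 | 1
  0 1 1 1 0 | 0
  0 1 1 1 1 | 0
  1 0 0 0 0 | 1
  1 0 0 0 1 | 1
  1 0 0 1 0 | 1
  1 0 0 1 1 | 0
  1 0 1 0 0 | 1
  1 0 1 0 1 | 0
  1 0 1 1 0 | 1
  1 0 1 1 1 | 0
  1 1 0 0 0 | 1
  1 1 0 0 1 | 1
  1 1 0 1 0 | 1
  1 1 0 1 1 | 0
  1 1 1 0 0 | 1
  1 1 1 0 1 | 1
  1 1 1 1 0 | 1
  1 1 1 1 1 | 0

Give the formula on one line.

(((a & ~e) | ~d) & ((~e | b) | (~c | ~e)))

  ~e = 10101010101010101010101010101010
  (a & ~e) = 00000000000000001010101010101010
  ~d = 11001100110011001100110011001100
  ((a & ~e) | ~d) = 11001100110011001110111011101110
  (~e | b) = 10101010111111111010101011111111
  ~c = 11110000111100001111000011110000
  (~c | ~e) = 11111010111110101111101011111010
  ((~e | b) | (~c | ~e)) = 11111010111111111111101011111111
  (((a & ~e) | ~d) & ((~e | b) | (~c | ~e))) = 11001000110011001110101011101110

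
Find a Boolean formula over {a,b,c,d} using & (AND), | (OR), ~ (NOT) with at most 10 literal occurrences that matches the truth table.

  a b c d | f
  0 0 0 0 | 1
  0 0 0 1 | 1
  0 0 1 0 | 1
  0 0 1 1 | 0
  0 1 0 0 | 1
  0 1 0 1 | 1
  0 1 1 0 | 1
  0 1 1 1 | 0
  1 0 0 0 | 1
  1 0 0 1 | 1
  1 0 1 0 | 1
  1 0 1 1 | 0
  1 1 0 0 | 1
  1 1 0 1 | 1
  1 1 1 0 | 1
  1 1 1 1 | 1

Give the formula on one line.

(((~d & ~a) | ~c) | (((a & c) & b) | ~d))

  ~d = 1010101010101010
  ~a = 1111111100000000
  (~d & ~a) = 1010101000000000
  ~c = 1100110011001100
  ((~d & ~a) | ~c) = 1110111011001100
  (a & c) = 0000000000110011
  ((a & c) & b) = 0000000000000011
  (((a & c) & b) | ~d) = 1010101010101011
  (((~d & ~a) | ~c) | (((a & c) & b) | ~d)) = 1110111011101111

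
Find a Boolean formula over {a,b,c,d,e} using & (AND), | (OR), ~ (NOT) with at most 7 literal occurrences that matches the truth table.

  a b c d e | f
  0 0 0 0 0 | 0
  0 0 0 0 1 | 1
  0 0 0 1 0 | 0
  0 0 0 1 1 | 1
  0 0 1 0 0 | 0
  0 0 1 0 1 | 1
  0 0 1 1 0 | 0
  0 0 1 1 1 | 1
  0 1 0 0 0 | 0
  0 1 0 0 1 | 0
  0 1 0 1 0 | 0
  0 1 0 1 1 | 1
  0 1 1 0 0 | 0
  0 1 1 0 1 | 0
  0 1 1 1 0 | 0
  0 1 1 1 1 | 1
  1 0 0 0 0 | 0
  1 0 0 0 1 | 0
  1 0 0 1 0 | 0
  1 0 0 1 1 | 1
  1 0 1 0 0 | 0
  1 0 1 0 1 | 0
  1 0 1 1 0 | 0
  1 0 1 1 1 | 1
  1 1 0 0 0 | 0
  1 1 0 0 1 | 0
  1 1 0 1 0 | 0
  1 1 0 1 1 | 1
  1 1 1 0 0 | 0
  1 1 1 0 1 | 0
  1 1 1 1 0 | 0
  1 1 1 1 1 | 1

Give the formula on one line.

  ~b = 11111111000000001111111100000000
  ~a = 11111111111111110000000000000000
  (~b & ~a) = 11111111000000000000000000000000
  (d | (~b & ~a)) = 11111111001100110011001100110011
  ((d | (~b & ~a)) & e) = 01010101000100010001000100010001

((d | (~b & ~a)) & e)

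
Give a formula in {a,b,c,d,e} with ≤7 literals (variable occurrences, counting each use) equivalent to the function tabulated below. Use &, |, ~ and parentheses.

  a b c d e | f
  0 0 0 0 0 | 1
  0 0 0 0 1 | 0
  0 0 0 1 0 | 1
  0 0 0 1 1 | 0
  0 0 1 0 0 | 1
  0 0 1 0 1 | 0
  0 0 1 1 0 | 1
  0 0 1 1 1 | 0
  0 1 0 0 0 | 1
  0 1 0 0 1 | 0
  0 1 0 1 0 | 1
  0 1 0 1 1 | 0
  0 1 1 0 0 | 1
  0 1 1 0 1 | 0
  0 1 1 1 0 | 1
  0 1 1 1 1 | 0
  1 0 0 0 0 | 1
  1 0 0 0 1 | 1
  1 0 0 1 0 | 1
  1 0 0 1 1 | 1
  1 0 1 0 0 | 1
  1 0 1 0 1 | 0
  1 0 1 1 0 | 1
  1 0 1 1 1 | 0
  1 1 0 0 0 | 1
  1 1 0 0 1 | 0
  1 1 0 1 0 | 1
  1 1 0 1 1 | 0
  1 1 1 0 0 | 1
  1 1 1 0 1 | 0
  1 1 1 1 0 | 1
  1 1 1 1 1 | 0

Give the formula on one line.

(((~c & (a & ~b)) | (~b & (~e | b))) | ~e)

  ~c = 11110000111100001111000011110000
  ~b = 11111111000000001111111100000000
  (a & ~b) = 00000000000000001111111100000000
  (~c & (a & ~b)) = 00000000000000001111000000000000
  ~e = 10101010101010101010101010101010
  (~e | b) = 10101010111111111010101011111111
  (~b & (~e | b)) = 10101010000000001010101000000000
  ((~c & (a & ~b)) | (~b & (~e | b))) = 10101010000000001111101000000000
  (((~c & (a & ~b)) | (~b & (~e | b))) | ~e) = 10101010101010101111101010101010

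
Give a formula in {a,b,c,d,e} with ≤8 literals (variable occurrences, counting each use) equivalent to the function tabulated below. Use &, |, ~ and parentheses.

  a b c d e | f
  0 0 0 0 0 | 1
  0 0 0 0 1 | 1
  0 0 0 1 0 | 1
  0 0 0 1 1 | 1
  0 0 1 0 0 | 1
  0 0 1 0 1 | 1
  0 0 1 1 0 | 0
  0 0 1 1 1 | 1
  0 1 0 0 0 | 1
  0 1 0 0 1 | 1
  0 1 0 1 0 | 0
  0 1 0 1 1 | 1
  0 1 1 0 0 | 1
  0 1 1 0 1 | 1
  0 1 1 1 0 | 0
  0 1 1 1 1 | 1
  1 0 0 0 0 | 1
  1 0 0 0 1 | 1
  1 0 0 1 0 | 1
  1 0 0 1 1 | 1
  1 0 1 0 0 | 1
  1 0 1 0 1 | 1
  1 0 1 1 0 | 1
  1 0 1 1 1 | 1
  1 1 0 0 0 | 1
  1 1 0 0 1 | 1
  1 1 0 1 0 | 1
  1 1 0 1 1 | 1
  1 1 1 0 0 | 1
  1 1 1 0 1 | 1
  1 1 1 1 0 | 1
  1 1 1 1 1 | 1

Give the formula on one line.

(a | (((~c & ~b) | e) | ~d))

  ~c = 11110000111100001111000011110000
  ~b = 11111111000000001111111100000000
  (~c & ~b) = 11110000000000001111000000000000
  ((~c & ~b) | e) = 11110101010101011111010101010101
  ~d = 11001100110011001100110011001100
  (((~c & ~b) | e) | ~d) = 11111101110111011111110111011101
  (a | (((~c & ~b) | e) | ~d)) = 11111101110111011111111111111111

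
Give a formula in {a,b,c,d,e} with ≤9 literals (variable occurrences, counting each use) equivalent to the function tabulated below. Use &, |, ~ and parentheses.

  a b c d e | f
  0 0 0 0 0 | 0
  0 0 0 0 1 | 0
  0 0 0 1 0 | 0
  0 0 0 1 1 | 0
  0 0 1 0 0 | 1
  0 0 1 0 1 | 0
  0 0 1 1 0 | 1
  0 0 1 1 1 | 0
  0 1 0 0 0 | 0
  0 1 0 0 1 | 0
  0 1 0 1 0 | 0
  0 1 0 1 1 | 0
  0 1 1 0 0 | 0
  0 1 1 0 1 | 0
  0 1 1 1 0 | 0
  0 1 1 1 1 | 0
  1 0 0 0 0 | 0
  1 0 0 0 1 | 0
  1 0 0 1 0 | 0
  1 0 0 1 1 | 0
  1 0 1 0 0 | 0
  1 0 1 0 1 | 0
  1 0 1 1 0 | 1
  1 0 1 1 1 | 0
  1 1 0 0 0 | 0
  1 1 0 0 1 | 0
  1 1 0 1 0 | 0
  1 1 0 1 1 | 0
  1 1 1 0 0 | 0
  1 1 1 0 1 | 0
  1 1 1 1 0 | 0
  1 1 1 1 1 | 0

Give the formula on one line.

  ~a = 11111111111111110000000000000000
  (~a | d) = 11111111111111110011001100110011
  ~c = 11110000111100001111000011110000
  ((~a | d) | ~c) = 11111111111111111111001111110011
  (b | c) = 00001111111111110000111111111111
  ~b = 11111111000000001111111100000000
  ((b | c) & ~b) = 00001111000000000000111100000000
  (((~a | d) | ~c) & ((b | c) & ~b)) = 00001111000000000000001100000000
  ~e = 10101010101010101010101010101010
  ((((~a | d) | ~c) & ((b | c) & ~b)) & ~e) = 00001010000000000000001000000000

((((~a | d) | ~c) & ((b | c) & ~b)) & ~e)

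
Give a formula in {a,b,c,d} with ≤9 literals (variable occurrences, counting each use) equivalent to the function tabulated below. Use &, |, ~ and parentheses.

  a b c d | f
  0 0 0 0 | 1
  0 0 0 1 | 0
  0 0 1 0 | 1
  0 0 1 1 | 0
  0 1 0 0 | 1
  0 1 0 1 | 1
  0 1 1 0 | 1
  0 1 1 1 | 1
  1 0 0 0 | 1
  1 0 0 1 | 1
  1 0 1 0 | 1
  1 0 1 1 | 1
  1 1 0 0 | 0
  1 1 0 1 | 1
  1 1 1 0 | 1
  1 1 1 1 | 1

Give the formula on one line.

  ~b = 1111000011110000
  (a | b) = 0000111111111111
  (~b & (a | b)) = 0000000011110000
  ~d = 1010101010101010
  (~d | b) = 1010111110101111
  ~a = 1111111100000000
  ((~d | b) & ~a) = 1010111100000000
  ((~b & (a | b)) | ((~d | b) & ~a)) = 1010111111110000
  (c | d) = 0111011101110111
  ((c | d) & b) = 0000011100000111
  (((~b & (a | b)) | ((~d | b) & ~a)) | ((c | d) & b)) = 1010111111110111

(((~b & (a | b)) | ((~d | b) & ~a)) | ((c | d) & b))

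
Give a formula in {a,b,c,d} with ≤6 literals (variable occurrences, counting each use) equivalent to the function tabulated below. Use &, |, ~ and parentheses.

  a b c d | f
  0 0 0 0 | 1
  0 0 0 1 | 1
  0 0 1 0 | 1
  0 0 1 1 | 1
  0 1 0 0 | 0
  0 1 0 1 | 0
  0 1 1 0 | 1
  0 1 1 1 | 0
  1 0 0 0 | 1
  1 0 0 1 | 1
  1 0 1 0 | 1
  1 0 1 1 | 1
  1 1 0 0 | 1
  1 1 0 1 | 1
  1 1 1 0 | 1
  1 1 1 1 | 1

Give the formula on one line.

((a | ~b) | (~d & c))

  ~b = 1111000011110000
  (a | ~b) = 1111000011111111
  ~d = 1010101010101010
  (~d & c) = 0010001000100010
  ((a | ~b) | (~d & c)) = 1111001011111111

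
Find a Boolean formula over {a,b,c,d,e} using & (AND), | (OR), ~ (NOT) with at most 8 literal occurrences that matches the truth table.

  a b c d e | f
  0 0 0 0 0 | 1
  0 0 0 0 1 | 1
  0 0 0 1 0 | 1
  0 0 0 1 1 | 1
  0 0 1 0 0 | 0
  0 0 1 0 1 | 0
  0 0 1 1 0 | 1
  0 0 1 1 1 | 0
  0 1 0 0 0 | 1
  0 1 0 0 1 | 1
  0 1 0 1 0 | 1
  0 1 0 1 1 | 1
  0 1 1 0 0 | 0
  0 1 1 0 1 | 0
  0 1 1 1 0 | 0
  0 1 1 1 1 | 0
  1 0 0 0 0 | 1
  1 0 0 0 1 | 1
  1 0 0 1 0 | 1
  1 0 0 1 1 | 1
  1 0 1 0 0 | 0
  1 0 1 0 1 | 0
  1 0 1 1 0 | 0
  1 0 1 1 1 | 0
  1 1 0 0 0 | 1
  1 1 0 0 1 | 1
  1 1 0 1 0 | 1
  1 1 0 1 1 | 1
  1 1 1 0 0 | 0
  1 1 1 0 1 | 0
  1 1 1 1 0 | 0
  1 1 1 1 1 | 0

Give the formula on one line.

  ~e = 10101010101010101010101010101010
  ~c = 11110000111100001111000011110000
  (d | ~c) = 11110011111100111111001111110011
  ~a = 11111111111111110000000000000000
  ((d | ~c) & ~a) = 11110011111100110000000000000000
  (~e & ((d | ~c) & ~a)) = 10100010101000100000000000000000
  ~b = 11111111000000001111111100000000
  (~b & d) = 00110011000000000011001100000000
  ((~e & ((d | ~c) & ~a)) & (~b & d)) = 00100010000000000000000000000000
  (((~e & ((d | ~c) & ~a)) & (~b & d)) | ~c) = 11110010111100001111000011110000

(((~e & ((d | ~c) & ~a)) & (~b & d)) | ~c)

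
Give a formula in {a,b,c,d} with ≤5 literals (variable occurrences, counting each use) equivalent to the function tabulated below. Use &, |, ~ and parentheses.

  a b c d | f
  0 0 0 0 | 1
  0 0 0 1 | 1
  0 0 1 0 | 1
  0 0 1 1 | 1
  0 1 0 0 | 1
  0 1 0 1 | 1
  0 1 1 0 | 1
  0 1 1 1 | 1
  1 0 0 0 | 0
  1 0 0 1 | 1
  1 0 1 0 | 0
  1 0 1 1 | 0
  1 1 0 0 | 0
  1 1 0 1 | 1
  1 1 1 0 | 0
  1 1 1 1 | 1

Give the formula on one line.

(((~c | (d & b)) & d) | ~a)

  ~c = 1100110011001100
  (d & b) = 0000010100000101
  (~c | (d & b)) = 1100110111001101
  ((~c | (d & b)) & d) = 0100010101000101
  ~a = 1111111100000000
  (((~c | (d & b)) & d) | ~a) = 1111111101000101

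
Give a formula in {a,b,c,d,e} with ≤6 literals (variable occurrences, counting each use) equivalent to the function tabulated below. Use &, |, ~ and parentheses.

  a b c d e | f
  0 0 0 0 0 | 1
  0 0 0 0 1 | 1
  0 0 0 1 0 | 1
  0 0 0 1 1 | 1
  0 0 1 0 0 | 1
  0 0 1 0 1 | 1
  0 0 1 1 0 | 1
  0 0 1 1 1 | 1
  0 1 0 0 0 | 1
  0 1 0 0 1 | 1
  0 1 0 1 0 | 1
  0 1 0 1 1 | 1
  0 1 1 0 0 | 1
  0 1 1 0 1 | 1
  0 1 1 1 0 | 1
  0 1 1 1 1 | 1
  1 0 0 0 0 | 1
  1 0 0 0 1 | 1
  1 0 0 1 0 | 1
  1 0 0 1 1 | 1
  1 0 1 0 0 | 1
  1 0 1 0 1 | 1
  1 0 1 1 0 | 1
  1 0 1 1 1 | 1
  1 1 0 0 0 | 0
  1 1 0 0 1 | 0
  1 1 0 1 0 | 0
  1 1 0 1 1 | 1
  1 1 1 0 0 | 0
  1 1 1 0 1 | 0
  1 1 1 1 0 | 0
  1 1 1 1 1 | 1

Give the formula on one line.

(~b | (~a | (d & e)))

  ~b = 11111111000000001111111100000000
  ~a = 11111111111111110000000000000000
  (d & e) = 00010001000100010001000100010001
  (~a | (d & e)) = 11111111111111110001000100010001
  (~b | (~a | (d & e))) = 11111111111111111111111100010001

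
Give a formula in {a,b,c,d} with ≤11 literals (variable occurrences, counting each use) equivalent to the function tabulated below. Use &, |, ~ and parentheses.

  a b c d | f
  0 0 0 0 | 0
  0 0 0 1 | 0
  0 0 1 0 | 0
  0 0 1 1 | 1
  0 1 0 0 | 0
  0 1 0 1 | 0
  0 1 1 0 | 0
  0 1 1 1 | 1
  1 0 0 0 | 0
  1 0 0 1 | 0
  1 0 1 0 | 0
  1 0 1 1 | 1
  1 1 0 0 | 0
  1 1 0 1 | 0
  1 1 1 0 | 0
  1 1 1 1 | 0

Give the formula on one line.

((~b | (~a & ((c | ~b) & (~a | ~c)))) & (c & d))

  ~b = 1111000011110000
  ~a = 1111111100000000
  (c | ~b) = 1111001111110011
  ~c = 1100110011001100
  (~a | ~c) = 1111111111001100
  ((c | ~b) & (~a | ~c)) = 1111001111000000
  (~a & ((c | ~b) & (~a | ~c))) = 1111001100000000
  (~b | (~a & ((c | ~b) & (~a | ~c)))) = 1111001111110000
  (c & d) = 0001000100010001
  ((~b | (~a & ((c | ~b) & (~a | ~c)))) & (c & d)) = 0001000100010000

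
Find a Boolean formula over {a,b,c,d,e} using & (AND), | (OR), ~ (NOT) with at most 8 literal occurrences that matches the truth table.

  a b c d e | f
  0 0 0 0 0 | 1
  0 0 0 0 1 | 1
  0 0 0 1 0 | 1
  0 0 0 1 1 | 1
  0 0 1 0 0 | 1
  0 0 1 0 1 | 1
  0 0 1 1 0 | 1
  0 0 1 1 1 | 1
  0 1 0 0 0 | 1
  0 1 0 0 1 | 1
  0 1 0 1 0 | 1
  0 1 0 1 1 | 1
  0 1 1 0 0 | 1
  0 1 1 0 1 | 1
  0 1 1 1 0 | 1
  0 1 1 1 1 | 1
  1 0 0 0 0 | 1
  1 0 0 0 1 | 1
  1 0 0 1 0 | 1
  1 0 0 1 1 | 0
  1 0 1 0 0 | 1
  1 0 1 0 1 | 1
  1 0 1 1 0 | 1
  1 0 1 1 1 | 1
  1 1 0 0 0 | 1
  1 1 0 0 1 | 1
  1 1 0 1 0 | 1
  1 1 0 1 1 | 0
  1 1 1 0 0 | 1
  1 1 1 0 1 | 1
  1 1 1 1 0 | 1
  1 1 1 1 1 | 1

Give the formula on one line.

  ~a = 11111111111111110000000000000000
  ~e = 10101010101010101010101010101010
  (~a | ~e) = 11111111111111111010101010101010
  (c & b) = 00000000000011110000000000001111
  ((~a | ~e) | (c & b)) = 11111111111111111010101010101111
  ~d = 11001100110011001100110011001100
  (~d | c) = 11001111110011111100111111001111
  (((~a | ~e) | (c & b)) | (~d | c)) = 11111111111111111110111111101111

(((~a | ~e) | (c & b)) | (~d | c))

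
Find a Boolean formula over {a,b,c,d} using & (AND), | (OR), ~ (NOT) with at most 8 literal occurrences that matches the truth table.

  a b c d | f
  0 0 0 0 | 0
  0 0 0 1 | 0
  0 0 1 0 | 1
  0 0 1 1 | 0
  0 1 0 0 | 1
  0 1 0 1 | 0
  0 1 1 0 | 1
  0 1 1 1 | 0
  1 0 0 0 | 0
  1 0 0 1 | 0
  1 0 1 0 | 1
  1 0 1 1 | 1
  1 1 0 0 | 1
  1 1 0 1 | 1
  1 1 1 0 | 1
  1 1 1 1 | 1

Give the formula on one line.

  (b | c) = 0011111100111111
  ~a = 1111111100000000
  ~d = 1010101010101010
  (~a & ~d) = 1010101000000000
  ((~a & ~d) | a) = 1010101011111111
  ((b | c) & ((~a & ~d) | a)) = 0010101000111111

((b | c) & ((~a & ~d) | a))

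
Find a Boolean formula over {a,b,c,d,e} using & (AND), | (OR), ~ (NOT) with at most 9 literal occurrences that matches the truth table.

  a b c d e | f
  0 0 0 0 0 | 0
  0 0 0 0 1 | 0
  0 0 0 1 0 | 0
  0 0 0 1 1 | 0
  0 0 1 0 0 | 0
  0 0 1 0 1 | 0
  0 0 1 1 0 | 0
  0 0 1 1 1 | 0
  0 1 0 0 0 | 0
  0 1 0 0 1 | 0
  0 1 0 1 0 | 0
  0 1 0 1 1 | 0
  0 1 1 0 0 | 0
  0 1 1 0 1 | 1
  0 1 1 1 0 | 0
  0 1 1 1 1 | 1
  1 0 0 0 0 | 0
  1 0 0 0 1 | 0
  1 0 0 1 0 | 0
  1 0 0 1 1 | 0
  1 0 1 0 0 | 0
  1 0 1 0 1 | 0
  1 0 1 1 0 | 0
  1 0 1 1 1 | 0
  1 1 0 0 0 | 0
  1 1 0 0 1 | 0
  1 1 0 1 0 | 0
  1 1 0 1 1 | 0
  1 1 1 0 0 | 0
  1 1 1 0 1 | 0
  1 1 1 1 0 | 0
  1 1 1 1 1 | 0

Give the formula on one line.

(((b | ~d) & (~a & c)) & (b & (e | ~b)))

  ~d = 11001100110011001100110011001100
  (b | ~d) = 11001100111111111100110011111111
  ~a = 11111111111111110000000000000000
  (~a & c) = 00001111000011110000000000000000
  ((b | ~d) & (~a & c)) = 00001100000011110000000000000000
  ~b = 11111111000000001111111100000000
  (e | ~b) = 11111111010101011111111101010101
  (b & (e | ~b)) = 00000000010101010000000001010101
  (((b | ~d) & (~a & c)) & (b & (e | ~b))) = 00000000000001010000000000000000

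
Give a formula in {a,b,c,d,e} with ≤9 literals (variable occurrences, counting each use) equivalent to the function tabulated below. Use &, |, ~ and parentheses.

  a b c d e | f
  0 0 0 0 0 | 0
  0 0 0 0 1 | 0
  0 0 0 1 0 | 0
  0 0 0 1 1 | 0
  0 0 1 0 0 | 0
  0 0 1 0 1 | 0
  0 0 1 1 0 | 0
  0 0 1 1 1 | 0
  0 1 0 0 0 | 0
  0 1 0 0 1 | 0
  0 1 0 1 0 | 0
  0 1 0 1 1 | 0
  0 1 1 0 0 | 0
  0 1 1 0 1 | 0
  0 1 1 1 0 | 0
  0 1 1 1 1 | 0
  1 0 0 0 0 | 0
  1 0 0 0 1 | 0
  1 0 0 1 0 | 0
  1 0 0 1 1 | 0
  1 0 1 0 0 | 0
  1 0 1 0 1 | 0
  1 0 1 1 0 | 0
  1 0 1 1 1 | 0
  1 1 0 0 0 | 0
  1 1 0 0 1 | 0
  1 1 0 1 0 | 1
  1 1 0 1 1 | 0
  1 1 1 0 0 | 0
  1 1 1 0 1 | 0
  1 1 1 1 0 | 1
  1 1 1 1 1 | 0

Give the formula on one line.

((d | (c & (~b & ~d))) & ((~e & a) & (b | e)))

  ~b = 11111111000000001111111100000000
  ~d = 11001100110011001100110011001100
  (~b & ~d) = 11001100000000001100110000000000
  (c & (~b & ~d)) = 00001100000000000000110000000000
  (d | (c & (~b & ~d))) = 00111111001100110011111100110011
  ~e = 10101010101010101010101010101010
  (~e & a) = 00000000000000001010101010101010
  (b | e) = 01010101111111110101010111111111
  ((~e & a) & (b | e)) = 00000000000000000000000010101010
  ((d | (c & (~b & ~d))) & ((~e & a) & (b | e))) = 00000000000000000000000000100010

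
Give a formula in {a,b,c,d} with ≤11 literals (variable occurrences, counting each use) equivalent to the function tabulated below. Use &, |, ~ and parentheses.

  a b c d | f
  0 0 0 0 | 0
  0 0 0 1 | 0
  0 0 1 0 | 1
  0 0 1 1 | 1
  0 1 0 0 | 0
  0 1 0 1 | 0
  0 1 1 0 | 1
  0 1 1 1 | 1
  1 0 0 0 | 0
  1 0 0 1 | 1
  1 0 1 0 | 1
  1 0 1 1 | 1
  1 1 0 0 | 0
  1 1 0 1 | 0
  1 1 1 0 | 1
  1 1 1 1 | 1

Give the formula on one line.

  ~c = 1100110011001100
  (b & ~c) = 0000110000001100
  (d | c) = 0111011101110111
  ((d | c) & ~c) = 0100010001000100
  ((b & ~c) | ((d | c) & ~c)) = 0100110001001100
  ~b = 1111000011110000
  (((b & ~c) | ((d | c) & ~c)) & ~b) = 0100000001000000
  (a & (((b & ~c) | ((d | c) & ~c)) & ~b)) = 0000000001000000
  (c | (a & (((b & ~c) | ((d | c) & ~c)) & ~b))) = 0011001101110011

(c | (a & (((b & ~c) | ((d | c) & ~c)) & ~b)))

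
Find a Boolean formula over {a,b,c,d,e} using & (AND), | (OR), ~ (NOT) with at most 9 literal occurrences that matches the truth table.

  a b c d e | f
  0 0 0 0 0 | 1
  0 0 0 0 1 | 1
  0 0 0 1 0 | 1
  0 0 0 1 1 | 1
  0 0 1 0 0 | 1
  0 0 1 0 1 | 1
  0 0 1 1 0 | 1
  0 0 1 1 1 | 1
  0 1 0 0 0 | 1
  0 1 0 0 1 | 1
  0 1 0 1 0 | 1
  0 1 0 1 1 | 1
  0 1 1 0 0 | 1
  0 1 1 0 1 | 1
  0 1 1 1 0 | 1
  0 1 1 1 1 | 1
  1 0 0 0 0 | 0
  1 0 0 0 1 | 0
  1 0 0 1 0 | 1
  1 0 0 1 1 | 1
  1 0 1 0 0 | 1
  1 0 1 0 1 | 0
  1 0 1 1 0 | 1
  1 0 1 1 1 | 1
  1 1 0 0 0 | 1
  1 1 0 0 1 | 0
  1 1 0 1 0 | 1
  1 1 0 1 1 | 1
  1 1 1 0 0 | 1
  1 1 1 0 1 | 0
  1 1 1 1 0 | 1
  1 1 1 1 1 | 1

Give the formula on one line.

  ~e = 10101010101010101010101010101010
  (~e & c) = 00001010000010100000101000001010
  (~e & b) = 00000000101010100000000010101010
  (d | c) = 00111111001111110011111100111111
  ~c = 11110000111100001111000011110000
  ((d | c) & ~c) = 00110000001100000011000000110000
  ~a = 11111111111111110000000000000000
  (((d | c) & ~c) | ~a) = 11111111111111110011000000110000
  (d | (((d | c) & ~c) | ~a)) = 11111111111111110011001100110011
  ((~e & b) | (d | (((d | c) & ~c) | ~a))) = 11111111111111110011001110111011
  ((~e & c) | ((~e & b) | (d | (((d | c) & ~c) | ~a)))) = 11111111111111110011101110111011

((~e & c) | ((~e & b) | (d | (((d | c) & ~c) | ~a))))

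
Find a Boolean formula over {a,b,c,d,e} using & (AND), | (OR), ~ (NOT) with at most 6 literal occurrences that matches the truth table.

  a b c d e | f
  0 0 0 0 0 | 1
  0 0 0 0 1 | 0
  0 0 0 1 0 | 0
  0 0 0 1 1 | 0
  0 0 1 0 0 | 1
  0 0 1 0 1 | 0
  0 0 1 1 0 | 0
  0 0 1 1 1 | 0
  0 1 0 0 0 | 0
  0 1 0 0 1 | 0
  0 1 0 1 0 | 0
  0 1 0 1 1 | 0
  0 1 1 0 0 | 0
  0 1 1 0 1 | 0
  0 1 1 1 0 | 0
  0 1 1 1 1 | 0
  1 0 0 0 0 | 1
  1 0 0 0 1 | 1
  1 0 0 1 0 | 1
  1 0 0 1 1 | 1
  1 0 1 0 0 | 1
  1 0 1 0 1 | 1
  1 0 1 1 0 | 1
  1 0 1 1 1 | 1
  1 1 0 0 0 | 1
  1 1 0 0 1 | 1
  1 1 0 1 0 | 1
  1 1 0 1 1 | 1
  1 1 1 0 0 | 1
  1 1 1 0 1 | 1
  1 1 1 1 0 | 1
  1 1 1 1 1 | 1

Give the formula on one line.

(a | (~b & (~d & ~e)))

  ~b = 11111111000000001111111100000000
  ~d = 11001100110011001100110011001100
  ~e = 10101010101010101010101010101010
  (~d & ~e) = 10001000100010001000100010001000
  (~b & (~d & ~e)) = 10001000000000001000100000000000
  (a | (~b & (~d & ~e))) = 10001000000000001111111111111111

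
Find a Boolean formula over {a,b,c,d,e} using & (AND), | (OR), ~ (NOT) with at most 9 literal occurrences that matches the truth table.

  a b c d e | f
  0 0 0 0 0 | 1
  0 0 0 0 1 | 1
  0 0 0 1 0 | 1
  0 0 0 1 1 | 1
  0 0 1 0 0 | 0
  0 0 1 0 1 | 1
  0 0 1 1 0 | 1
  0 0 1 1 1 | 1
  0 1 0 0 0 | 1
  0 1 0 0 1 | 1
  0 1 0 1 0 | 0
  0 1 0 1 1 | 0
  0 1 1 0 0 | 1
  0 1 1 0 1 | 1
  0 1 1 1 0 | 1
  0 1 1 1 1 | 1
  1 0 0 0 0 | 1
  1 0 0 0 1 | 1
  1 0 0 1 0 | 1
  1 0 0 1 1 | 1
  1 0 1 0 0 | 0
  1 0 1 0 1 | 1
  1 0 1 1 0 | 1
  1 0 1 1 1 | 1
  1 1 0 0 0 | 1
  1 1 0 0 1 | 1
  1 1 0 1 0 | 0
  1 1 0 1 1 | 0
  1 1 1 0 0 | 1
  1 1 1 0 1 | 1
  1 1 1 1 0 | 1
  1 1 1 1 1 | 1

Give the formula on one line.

  (b | e) = 01010101111111110101010111111111
  ~b = 11111111000000001111111100000000
  (~b & d) = 00110011000000000011001100000000
  ((b | e) | (~b & d)) = 01110111111111110111011111111111
  ~c = 11110000111100001111000011110000
  (((b | e) | (~b & d)) | ~c) = 11110111111111111111011111111111
  ~d = 11001100110011001100110011001100
  (~d | ~b) = 11111111110011001111111111001100
  (c | (~d | ~b)) = 11111111110011111111111111001111
  ((((b | e) | (~b & d)) | ~c) & (c | (~d | ~b))) = 11110111110011111111011111001111

((((b | e) | (~b & d)) | ~c) & (c | (~d | ~b)))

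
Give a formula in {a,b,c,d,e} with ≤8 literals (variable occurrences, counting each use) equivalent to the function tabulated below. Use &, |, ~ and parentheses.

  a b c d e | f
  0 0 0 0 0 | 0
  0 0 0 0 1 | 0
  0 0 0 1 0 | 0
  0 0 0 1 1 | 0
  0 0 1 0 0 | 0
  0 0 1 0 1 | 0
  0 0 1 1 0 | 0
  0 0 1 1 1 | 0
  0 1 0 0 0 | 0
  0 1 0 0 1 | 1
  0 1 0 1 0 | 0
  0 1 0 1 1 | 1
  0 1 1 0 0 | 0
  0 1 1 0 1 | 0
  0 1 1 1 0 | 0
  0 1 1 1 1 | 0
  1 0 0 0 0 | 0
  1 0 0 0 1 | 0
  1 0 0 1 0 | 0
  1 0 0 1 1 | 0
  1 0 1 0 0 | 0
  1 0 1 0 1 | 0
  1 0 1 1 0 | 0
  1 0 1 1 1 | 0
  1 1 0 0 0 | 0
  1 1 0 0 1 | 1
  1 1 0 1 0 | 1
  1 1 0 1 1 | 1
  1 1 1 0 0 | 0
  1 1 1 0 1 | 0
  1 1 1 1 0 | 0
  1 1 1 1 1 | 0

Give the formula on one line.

  ~c = 11110000111100001111000011110000
  (~c & b) = 00000000111100000000000011110000
  (d | e) = 01110111011101110111011101110111
  ((~c & b) & (d | e)) = 00000000011100000000000001110000
  (a & b) = 00000000000000000000000011111111
  ((a & b) | e) = 01010101010101010101010111111111
  (((~c & b) & (d | e)) & ((a & b) | e)) = 00000000010100000000000001110000

(((~c & b) & (d | e)) & ((a & b) | e))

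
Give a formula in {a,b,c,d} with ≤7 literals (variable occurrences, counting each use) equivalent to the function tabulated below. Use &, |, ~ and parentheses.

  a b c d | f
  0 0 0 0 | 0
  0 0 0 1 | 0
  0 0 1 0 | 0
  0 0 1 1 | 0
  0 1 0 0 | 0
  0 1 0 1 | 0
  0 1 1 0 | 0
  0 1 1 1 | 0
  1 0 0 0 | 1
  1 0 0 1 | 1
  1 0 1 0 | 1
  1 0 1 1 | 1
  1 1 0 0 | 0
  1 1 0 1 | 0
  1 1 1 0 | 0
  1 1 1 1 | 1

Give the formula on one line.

((((~b | c) | ~a) & (~b | d)) & a)

  ~b = 1111000011110000
  (~b | c) = 1111001111110011
  ~a = 1111111100000000
  ((~b | c) | ~a) = 1111111111110011
  (~b | d) = 1111010111110101
  (((~b | c) | ~a) & (~b | d)) = 1111010111110001
  ((((~b | c) | ~a) & (~b | d)) & a) = 0000000011110001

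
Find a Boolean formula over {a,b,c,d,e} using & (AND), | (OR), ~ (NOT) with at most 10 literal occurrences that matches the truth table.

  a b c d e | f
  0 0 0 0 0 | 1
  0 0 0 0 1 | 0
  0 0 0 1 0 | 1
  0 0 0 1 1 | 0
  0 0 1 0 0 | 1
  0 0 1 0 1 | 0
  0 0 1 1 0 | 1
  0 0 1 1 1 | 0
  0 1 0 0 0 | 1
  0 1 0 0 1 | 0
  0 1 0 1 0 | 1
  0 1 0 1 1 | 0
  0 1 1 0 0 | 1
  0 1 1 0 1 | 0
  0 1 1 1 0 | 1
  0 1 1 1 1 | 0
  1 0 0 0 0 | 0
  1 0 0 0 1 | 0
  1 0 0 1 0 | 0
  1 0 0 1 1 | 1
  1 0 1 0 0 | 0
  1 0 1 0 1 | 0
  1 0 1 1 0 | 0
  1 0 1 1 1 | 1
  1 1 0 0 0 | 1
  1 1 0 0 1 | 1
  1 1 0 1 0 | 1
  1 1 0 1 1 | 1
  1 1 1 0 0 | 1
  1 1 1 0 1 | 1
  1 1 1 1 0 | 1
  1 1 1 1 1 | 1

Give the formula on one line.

(((b | ~a) | ((a & e) & ((~e | d) | ~a))) & (~e | a))

  ~a = 11111111111111110000000000000000
  (b | ~a) = 11111111111111110000000011111111
  (a & e) = 00000000000000000101010101010101
  ~e = 10101010101010101010101010101010
  (~e | d) = 10111011101110111011101110111011
  ((~e | d) | ~a) = 11111111111111111011101110111011
  ((a & e) & ((~e | d) | ~a)) = 00000000000000000001000100010001
  ((b | ~a) | ((a & e) & ((~e | d) | ~a))) = 11111111111111110001000111111111
  (~e | a) = 10101010101010101111111111111111
  (((b | ~a) | ((a & e) & ((~e | d) | ~a))) & (~e | a)) = 10101010101010100001000111111111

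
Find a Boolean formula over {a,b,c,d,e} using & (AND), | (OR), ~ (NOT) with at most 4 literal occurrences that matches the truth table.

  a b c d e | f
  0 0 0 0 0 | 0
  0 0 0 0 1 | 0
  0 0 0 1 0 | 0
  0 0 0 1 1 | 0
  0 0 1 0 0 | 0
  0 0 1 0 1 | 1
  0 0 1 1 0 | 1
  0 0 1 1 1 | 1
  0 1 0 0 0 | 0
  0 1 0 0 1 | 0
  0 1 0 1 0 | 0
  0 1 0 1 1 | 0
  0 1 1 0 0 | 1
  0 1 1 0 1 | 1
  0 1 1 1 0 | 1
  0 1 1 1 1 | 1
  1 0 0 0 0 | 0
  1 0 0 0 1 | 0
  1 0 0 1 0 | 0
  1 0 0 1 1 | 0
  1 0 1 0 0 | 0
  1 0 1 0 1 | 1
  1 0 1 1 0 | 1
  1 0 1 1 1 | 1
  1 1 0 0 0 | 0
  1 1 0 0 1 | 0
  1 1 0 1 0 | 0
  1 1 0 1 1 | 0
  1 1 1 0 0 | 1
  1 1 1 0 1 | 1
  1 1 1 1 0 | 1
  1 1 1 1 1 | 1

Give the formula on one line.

(c & ((e | b) | d))

  (e | b) = 01010101111111110101010111111111
  ((e | b) | d) = 01110111111111110111011111111111
  (c & ((e | b) | d)) = 00000111000011110000011100001111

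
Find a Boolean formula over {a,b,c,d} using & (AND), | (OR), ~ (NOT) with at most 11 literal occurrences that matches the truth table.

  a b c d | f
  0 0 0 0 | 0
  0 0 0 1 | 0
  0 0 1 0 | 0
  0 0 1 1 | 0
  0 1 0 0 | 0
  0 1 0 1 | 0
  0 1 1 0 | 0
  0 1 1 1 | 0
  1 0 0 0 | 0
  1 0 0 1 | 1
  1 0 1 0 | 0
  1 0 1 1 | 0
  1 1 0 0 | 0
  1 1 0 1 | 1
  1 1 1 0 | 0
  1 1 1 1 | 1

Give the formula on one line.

((((a & ~b) & (~a | ~c)) | b) & (d & (a | (~d & ~b))))

  ~b = 1111000011110000
  (a & ~b) = 0000000011110000
  ~a = 1111111100000000
  ~c = 1100110011001100
  (~a | ~c) = 1111111111001100
  ((a & ~b) & (~a | ~c)) = 0000000011000000
  (((a & ~b) & (~a | ~c)) | b) = 0000111111001111
  ~d = 1010101010101010
  (~d & ~b) = 1010000010100000
  (a | (~d & ~b)) = 1010000011111111
  (d & (a | (~d & ~b))) = 0000000001010101
  ((((a & ~b) & (~a | ~c)) | b) & (d & (a | (~d & ~b)))) = 0000000001000101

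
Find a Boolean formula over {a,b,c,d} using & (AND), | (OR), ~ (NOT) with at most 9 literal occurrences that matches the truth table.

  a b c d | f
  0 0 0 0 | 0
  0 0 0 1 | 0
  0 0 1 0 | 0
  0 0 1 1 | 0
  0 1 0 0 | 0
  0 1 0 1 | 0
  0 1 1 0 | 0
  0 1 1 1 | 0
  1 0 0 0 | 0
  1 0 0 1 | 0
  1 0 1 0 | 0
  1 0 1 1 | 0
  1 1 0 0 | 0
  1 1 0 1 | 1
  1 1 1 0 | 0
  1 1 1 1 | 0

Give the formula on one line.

  ~c = 1100110011001100
  (b & ~c) = 0000110000001100
  ~a = 1111111100000000
  (~a | d) = 1111111101010101
  ((b & ~c) | (~a | d)) = 1111111101011101
  (b & ((b & ~c) | (~a | d))) = 0000111100001101
  ((b & ((b & ~c) | (~a | d))) | ~a) = 1111111100001101
  (((b & ((b & ~c) | (~a | d))) | ~a) & d) = 0101010100000101
  (a & ~c) = 0000000011001100
  ((((b & ((b & ~c) | (~a | d))) | ~a) & d) & (a & ~c)) = 0000000000000100

((((b & ((b & ~c) | (~a | d))) | ~a) & d) & (a & ~c))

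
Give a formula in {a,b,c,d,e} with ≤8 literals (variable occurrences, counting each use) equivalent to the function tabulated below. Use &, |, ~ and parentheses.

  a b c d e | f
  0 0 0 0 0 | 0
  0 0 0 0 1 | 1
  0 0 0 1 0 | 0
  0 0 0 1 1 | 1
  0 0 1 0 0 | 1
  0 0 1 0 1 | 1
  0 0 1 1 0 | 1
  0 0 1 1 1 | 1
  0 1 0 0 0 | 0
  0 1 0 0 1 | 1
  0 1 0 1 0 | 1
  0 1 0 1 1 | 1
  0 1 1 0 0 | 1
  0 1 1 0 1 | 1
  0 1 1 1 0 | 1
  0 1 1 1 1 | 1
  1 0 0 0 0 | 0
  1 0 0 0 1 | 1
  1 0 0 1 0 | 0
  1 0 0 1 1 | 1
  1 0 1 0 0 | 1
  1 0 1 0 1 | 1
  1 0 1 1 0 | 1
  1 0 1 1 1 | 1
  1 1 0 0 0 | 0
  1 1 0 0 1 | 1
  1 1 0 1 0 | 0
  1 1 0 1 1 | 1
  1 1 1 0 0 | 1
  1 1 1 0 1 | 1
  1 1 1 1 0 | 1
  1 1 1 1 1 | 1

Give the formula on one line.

(((d | a) & (~a & (b | e))) | (e | c))

  (d | a) = 00110011001100111111111111111111
  ~a = 11111111111111110000000000000000
  (b | e) = 01010101111111110101010111111111
  (~a & (b | e)) = 01010101111111110000000000000000
  ((d | a) & (~a & (b | e))) = 00010001001100110000000000000000
  (e | c) = 01011111010111110101111101011111
  (((d | a) & (~a & (b | e))) | (e | c)) = 01011111011111110101111101011111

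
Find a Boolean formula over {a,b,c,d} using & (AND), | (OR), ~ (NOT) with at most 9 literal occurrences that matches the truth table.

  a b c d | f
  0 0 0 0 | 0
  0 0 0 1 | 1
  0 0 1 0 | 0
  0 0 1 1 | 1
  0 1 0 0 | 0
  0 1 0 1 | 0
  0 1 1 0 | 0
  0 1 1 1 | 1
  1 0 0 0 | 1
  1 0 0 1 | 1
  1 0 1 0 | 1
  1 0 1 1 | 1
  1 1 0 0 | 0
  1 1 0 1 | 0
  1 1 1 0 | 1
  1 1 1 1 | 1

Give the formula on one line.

  ~b = 1111000011110000
  (c | ~b) = 1111001111110011
  (~b | c) = 1111001111110011
  (a & (~b | c)) = 0000000011110011
  (d | (a & (~b | c))) = 0101010111110111
  ((c | ~b) & (d | (a & (~b | c)))) = 0101000111110011

((c | ~b) & (d | (a & (~b | c))))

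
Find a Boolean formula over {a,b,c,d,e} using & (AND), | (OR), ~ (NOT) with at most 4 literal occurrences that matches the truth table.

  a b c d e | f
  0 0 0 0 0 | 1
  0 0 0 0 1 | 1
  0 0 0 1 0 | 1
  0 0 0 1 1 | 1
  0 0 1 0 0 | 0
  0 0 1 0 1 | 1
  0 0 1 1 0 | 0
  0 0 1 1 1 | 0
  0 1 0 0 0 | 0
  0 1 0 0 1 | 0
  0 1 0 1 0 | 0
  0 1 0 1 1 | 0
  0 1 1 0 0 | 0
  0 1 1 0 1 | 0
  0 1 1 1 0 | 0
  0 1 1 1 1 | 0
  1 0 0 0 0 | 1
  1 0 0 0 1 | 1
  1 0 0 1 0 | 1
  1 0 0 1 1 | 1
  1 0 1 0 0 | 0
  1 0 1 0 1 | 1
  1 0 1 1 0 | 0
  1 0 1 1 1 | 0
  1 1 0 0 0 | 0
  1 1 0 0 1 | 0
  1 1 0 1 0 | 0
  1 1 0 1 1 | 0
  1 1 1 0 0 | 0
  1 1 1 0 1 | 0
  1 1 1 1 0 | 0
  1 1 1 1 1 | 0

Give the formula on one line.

  ~b = 11111111000000001111111100000000
  ~d = 11001100110011001100110011001100
  (e & ~d) = 01000100010001000100010001000100
  ~c = 11110000111100001111000011110000
  ((e & ~d) | ~c) = 11110100111101001111010011110100
  (~b & ((e & ~d) | ~c)) = 11110100000000001111010000000000

(~b & ((e & ~d) | ~c))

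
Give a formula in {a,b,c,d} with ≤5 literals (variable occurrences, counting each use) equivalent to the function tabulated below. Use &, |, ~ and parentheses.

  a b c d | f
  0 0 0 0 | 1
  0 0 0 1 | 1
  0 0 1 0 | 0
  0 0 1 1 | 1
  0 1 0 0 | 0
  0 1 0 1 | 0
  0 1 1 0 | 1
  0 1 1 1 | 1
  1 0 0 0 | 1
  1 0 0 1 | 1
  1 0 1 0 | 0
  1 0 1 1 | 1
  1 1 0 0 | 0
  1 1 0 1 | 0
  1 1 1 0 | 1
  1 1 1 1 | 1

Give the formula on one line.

  ~c = 1100110011001100
  (d | ~c) = 1101110111011101
  (b | (d | ~c)) = 1101111111011111
  ~b = 1111000011110000
  (~b | c) = 1111001111110011
  ((b | (d | ~c)) & (~b | c)) = 1101001111010011

((b | (d | ~c)) & (~b | c))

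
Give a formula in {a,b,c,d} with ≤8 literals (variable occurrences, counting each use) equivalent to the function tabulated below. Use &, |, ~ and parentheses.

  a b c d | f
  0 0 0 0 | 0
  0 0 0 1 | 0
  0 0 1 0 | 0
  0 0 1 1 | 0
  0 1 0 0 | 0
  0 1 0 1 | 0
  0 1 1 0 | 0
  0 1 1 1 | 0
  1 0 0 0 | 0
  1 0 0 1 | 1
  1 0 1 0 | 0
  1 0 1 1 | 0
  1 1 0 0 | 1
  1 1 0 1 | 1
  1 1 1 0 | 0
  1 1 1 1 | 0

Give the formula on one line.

  ~d = 1010101010101010
  (~d & b) = 0000101000001010
  ((~d & b) | d) = 0101111101011111
  (b | a) = 0000111111111111
  (((~d & b) | d) & (b | a)) = 0000111101011111
  ~c = 1100110011001100
  (a & ~c) = 0000000011001100
  ((((~d & b) | d) & (b | a)) & (a & ~c)) = 0000000001001100

((((~d & b) | d) & (b | a)) & (a & ~c))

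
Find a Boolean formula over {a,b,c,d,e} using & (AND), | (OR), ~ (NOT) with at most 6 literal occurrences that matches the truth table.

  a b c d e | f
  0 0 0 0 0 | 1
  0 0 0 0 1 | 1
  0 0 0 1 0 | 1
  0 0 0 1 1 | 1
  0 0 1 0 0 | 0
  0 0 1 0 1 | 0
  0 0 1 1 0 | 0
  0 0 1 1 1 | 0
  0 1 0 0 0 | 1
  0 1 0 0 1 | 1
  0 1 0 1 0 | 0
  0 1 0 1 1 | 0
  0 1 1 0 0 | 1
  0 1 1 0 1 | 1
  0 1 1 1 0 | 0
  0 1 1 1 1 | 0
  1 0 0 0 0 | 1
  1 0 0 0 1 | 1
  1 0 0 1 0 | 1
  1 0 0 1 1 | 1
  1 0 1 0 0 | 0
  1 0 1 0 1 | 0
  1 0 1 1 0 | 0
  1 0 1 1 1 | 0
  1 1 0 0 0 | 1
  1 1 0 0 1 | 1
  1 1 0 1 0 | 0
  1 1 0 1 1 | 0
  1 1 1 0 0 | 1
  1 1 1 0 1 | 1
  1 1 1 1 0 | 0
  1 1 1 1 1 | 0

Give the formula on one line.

  ~b = 11111111000000001111111100000000
  ~c = 11110000111100001111000011110000
  (~b & ~c) = 11110000000000001111000000000000
  ~d = 11001100110011001100110011001100
  (~d & b) = 00000000110011000000000011001100
  ((~b & ~c) | (~d & b)) = 11110000110011001111000011001100

((~b & ~c) | (~d & b))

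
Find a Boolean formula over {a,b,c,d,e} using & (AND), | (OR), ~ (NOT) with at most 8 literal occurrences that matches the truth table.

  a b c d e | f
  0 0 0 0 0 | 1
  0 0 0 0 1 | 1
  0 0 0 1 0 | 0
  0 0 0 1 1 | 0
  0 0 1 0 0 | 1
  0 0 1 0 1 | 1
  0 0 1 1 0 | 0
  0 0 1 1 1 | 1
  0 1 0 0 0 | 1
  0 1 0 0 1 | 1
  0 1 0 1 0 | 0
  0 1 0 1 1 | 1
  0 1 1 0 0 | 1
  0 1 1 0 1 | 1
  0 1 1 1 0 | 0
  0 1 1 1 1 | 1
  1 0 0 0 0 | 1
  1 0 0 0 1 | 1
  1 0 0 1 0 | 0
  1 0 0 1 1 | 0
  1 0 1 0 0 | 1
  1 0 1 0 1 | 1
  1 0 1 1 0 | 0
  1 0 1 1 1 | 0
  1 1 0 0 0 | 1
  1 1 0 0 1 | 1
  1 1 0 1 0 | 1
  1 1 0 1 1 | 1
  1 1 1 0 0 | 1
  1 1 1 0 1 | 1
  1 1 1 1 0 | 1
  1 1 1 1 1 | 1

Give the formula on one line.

((a & b) | (~d | (e & (b | (c & ~a)))))

  (a & b) = 00000000000000000000000011111111
  ~d = 11001100110011001100110011001100
  ~a = 11111111111111110000000000000000
  (c & ~a) = 00001111000011110000000000000000
  (b | (c & ~a)) = 00001111111111110000000011111111
  (e & (b | (c & ~a))) = 00000101010101010000000001010101
  (~d | (e & (b | (c & ~a)))) = 11001101110111011100110011011101
  ((a & b) | (~d | (e & (b | (c & ~a))))) = 11001101110111011100110011111111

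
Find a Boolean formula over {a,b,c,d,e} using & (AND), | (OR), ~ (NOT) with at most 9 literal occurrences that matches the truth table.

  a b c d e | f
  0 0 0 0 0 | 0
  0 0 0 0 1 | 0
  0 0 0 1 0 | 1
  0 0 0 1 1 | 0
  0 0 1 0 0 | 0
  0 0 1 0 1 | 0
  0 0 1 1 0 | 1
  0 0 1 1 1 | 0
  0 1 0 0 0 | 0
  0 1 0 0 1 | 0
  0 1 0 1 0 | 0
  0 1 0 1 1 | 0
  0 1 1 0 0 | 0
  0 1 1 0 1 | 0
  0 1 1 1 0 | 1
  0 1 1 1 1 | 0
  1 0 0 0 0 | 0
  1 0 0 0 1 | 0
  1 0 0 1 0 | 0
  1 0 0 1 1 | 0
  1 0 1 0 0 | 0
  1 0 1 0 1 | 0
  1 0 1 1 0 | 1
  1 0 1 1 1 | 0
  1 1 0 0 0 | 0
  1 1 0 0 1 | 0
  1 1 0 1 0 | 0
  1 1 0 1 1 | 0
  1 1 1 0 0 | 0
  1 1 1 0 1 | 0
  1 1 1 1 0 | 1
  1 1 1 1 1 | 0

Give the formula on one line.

  ~b = 11111111000000001111111100000000
  (c & a) = 00000000000000000000111100001111
  (~b | (c & a)) = 11111111000000001111111100001111
  (c | (~b | (c & a))) = 11111111000011111111111100001111
  ~a = 11111111111111110000000000000000
  (~a | c) = 11111111111111110000111100001111
  ((c | (~b | (c & a))) & (~a | c)) = 11111111000011110000111100001111
  ~e = 10101010101010101010101010101010
  (d & ~e) = 00100010001000100010001000100010
  (((c | (~b | (c & a))) & (~a | c)) & (d & ~e)) = 00100010000000100000001000000010

(((c | (~b | (c & a))) & (~a | c)) & (d & ~e))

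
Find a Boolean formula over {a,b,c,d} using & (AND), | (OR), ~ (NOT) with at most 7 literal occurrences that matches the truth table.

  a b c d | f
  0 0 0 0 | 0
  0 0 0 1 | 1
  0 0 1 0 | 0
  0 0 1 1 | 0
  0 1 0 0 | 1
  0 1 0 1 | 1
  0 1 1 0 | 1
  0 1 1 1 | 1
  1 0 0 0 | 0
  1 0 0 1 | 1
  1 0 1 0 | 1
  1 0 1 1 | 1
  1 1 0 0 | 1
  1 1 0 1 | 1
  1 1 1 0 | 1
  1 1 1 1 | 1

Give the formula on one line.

  ~a = 1111111100000000
  (c | ~a) = 1111111100110011
  ((c | ~a) & a) = 0000000000110011
  (((c | ~a) & a) | b) = 0000111100111111
  ~c = 1100110011001100
  (c | d) = 0111011101110111
  (~c & (c | d)) = 0100010001000100
  ((((c | ~a) & a) | b) | (~c & (c | d))) = 0100111101111111

((((c | ~a) & a) | b) | (~c & (c | d)))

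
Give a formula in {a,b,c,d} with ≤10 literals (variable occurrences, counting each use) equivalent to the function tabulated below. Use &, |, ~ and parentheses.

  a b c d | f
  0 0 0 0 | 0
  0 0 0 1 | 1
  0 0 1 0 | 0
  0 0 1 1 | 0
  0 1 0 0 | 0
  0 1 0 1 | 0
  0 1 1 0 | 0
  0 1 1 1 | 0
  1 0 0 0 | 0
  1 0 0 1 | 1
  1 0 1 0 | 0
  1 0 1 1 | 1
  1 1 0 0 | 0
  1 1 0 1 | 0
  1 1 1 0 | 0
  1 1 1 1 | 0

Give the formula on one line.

(((d & ((d & a) | ~c)) & (c | ~b)) & (~b & d))

  (d & a) = 0000000001010101
  ~c = 1100110011001100
  ((d & a) | ~c) = 1100110011011101
  (d & ((d & a) | ~c)) = 0100010001010101
  ~b = 1111000011110000
  (c | ~b) = 1111001111110011
  ((d & ((d & a) | ~c)) & (c | ~b)) = 0100000001010001
  (~b & d) = 0101000001010000
  (((d & ((d & a) | ~c)) & (c | ~b)) & (~b & d)) = 0100000001010000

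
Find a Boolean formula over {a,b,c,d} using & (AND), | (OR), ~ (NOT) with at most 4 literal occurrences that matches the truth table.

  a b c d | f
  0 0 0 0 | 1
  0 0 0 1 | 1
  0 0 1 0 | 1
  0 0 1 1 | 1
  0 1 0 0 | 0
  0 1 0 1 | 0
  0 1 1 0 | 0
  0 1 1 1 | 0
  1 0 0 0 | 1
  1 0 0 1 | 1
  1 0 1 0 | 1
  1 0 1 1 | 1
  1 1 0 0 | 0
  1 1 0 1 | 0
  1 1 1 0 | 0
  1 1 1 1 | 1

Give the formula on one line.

(~b | ((c & d) & a))

  ~b = 1111000011110000
  (c & d) = 0001000100010001
  ((c & d) & a) = 0000000000010001
  (~b | ((c & d) & a)) = 1111000011110001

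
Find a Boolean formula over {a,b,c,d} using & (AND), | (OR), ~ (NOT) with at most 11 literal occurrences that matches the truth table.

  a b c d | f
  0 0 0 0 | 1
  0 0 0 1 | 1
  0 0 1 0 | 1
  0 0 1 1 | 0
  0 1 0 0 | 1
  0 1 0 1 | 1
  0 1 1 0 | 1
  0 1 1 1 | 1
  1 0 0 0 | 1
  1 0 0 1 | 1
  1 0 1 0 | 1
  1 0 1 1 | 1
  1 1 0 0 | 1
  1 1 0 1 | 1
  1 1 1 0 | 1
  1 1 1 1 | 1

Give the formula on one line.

  ~d = 1010101010101010
  ~c = 1100110011001100
  (~d | ~c) = 1110111011101110
  (b & d) = 0000010100000101
  (d | ~c) = 1101110111011101
  ~b = 1111000011110000
  (a & ~b) = 0000000011110000
  ((a & ~b) & c) = 0000000000110000
  ((d | ~c) & ((a & ~b) & c)) = 0000000000010000
  ((b & d) | ((d | ~c) & ((a & ~b) & c))) = 0000010100010101
  ((~d | ~c) | ((b & d) | ((d | ~c) & ((a & ~b) & c)))) = 1110111111111111

((~d | ~c) | ((b & d) | ((d | ~c) & ((a & ~b) & c))))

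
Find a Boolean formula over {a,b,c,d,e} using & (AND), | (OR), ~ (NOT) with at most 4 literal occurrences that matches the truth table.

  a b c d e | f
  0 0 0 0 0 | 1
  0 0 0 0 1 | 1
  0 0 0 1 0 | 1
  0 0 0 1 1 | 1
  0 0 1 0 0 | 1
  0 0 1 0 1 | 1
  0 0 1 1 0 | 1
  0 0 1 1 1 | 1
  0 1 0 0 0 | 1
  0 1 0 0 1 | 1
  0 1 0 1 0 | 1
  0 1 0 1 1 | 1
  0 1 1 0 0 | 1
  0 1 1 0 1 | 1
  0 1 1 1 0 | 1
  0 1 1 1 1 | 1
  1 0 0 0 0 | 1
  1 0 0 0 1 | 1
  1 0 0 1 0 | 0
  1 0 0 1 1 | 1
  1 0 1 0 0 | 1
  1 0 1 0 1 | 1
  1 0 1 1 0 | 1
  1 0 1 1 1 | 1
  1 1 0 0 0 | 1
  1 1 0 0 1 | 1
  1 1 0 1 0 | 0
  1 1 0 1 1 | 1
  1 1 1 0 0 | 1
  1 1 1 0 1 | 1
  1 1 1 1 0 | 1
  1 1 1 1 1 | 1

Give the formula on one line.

(~a | ((c | ~d) | e))

  ~a = 11111111111111110000000000000000
  ~d = 11001100110011001100110011001100
  (c | ~d) = 11001111110011111100111111001111
  ((c | ~d) | e) = 11011111110111111101111111011111
  (~a | ((c | ~d) | e)) = 11111111111111111101111111011111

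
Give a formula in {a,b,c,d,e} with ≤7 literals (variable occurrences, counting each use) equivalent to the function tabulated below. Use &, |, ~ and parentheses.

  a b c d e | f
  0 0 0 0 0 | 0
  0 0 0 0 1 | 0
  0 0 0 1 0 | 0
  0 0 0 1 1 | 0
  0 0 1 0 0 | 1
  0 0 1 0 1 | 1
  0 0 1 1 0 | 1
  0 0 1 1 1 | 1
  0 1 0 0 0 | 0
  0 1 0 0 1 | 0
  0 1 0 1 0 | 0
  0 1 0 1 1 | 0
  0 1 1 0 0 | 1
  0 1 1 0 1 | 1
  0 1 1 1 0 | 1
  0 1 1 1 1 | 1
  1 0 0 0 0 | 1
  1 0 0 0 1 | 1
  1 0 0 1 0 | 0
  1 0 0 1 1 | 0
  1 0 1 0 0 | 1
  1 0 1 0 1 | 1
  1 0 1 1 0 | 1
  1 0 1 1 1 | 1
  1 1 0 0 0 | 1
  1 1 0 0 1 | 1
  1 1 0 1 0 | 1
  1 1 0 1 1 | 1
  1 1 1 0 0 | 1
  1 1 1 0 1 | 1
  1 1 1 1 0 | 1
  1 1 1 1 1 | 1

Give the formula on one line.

  (a | e) = 01010101010101011111111111111111
  ~d = 11001100110011001100110011001100
  (~d | b) = 11001100111111111100110011111111
  ((a | e) & (~d | b)) = 01000100010101011100110011111111
  (a & ((a | e) & (~d | b))) = 00000000000000001100110011111111
  (c | (a & ((a | e) & (~d | b)))) = 00001111000011111100111111111111

(c | (a & ((a | e) & (~d | b))))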